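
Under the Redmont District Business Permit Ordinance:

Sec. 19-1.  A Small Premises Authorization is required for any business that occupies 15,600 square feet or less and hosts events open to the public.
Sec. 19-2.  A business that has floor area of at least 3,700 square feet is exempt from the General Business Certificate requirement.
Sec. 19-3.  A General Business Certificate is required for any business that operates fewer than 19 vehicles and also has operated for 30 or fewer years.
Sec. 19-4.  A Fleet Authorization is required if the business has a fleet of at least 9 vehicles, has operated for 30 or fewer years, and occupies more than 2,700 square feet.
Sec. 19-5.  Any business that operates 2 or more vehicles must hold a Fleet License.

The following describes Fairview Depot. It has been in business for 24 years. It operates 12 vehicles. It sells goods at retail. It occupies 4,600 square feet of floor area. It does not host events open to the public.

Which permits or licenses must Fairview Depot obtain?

Fleet Authorization, Fleet License

Sec. 19-1. floor area 4,600 square feet ≤ 15,600 square feet; does not host events open to the public → Small Premises Authorization not required.
Sec. 19-2. floor area 4,600 square feet ≥ 3,700 square feet → exempt from General Business Certificate.
Sec. 19-3. vehicles 12 < 19; years in business 24 ≤ 30 → General Business Certificate required.
Sec. 19-4. vehicles 12 ≥ 9; years in business 24 ≤ 30; floor area 4,600 square feet > 2,700 square feet → Fleet Authorization required.
Sec. 19-5. vehicles 12 ≥ 2 → Fleet License required.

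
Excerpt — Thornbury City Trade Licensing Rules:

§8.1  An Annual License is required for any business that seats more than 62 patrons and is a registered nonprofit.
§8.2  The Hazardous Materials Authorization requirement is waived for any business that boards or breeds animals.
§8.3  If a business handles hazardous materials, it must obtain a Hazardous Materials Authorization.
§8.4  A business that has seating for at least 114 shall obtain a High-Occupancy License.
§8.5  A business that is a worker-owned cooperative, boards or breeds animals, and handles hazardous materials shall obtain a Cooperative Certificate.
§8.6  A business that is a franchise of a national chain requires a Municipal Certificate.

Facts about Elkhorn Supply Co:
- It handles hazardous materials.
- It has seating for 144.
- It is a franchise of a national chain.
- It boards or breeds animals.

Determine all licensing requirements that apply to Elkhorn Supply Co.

High-Occupancy License, Municipal Certificate

§8.1 seating 144 > 62; is a franchise of a national chain (not: is a registered nonprofit) → Annual License not required.
§8.2 boards or breeds animals → exempt from Hazardous Materials Authorization.
§8.3 handles hazardous materials → Hazardous Materials Authorization required.
§8.4 seating 144 ≥ 114 → High-Occupancy License required.
§8.5 is a franchise of a national chain (not: is a worker-owned cooperative); boards or breeds animals; handles hazardous materials → Cooperative Certificate not required.
§8.6 is a franchise of a national chain → Municipal Certificate required.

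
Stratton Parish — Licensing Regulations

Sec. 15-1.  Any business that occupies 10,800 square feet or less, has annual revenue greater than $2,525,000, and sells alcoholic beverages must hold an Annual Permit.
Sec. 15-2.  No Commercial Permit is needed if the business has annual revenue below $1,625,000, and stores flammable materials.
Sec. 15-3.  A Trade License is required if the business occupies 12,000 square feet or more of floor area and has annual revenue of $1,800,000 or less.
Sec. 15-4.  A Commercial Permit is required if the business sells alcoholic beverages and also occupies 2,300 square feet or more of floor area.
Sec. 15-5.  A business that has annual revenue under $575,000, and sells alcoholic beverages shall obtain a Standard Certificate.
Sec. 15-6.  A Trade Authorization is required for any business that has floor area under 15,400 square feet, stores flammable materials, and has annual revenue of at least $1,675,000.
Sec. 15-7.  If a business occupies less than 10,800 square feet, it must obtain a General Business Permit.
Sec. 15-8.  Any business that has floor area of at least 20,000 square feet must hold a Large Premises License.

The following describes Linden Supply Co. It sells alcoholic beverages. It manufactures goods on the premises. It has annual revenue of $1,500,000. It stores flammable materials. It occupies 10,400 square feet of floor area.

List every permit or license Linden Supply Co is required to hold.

General Business Permit

Sec. 15-1. floor area 10,400 square feet ≤ 10,800 square feet; revenue $1,500,000 ≤ $2,525,000; sells alcoholic beverages → Annual Permit not required.
Sec. 15-2. revenue $1,500,000 < $1,625,000; stores flammable materials → exempt from Commercial Permit.
Sec. 15-3. floor area 10,400 square feet < 12,000 square feet; revenue $1,500,000 ≤ $1,800,000 → Trade License not required.
Sec. 15-4. sells alcoholic beverages; floor area 10,400 square feet ≥ 2,300 square feet → Commercial Permit required.
Sec. 15-5. revenue $1,500,000 ≥ $575,000; sells alcoholic beverages → Standard Certificate not required.
Sec. 15-6. floor area 10,400 square feet < 15,400 square feet; stores flammable materials; revenue $1,500,000 < $1,675,000 → Trade Authorization not required.
Sec. 15-7. floor area 10,400 square feet < 10,800 square feet → General Business Permit required.
Sec. 15-8. floor area 10,400 square feet < 20,000 square feet → Large Premises License not required.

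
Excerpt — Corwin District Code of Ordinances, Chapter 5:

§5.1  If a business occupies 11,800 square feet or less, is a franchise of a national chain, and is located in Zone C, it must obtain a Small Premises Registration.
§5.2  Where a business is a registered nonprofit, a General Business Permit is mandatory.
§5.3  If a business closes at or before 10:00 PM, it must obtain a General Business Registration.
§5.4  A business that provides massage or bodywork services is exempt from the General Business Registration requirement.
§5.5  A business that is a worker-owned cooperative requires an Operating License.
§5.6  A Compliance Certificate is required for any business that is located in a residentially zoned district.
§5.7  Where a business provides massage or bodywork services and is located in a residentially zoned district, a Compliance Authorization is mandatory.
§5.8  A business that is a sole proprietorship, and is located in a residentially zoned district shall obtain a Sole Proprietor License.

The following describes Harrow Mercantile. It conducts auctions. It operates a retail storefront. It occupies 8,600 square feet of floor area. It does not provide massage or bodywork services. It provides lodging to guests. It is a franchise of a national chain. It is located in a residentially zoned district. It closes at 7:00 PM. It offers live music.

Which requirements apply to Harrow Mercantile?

Compliance Certificate, General Business Registration

§5.1 floor area 8,600 square feet ≤ 11,800 square feet; is a franchise of a national chain; is located in a residentially zoned district (not: is located in Zone C) → Small Premises Registration not required.
§5.2 is a franchise of a national chain (not: is a registered nonprofit) → General Business Permit not required.
§5.3 closes 7:00 PM, at/before 10:00 PM → General Business Registration required.
§5.4 does not provide massage or bodywork services → General Business Registration exemption does not apply.
§5.5 is a franchise of a national chain (not: is a worker-owned cooperative) → Operating License not required.
§5.6 is located in a residentially zoned district → Compliance Certificate required.
§5.7 does not provide massage or bodywork services; is located in a residentially zoned district → Compliance Authorization not required.
§5.8 is a franchise of a national chain (not: is a sole proprietorship); is located in a residentially zoned district → Sole Proprietor License not required.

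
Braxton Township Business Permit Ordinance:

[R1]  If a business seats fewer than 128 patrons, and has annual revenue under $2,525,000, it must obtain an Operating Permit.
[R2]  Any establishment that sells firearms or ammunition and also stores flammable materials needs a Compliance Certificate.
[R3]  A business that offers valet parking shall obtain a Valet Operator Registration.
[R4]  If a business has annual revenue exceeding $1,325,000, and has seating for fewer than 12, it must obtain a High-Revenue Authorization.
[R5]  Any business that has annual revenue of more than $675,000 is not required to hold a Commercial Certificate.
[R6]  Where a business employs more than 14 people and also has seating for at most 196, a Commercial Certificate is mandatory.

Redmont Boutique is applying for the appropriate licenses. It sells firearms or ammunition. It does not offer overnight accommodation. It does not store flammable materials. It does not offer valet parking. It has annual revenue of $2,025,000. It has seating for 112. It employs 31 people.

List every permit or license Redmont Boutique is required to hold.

[R1] seating 112 < 128; revenue $2,025,000 < $2,525,000 → Operating Permit required.
[R2] sells firearms or ammunition; does not store flammable materials → Compliance Certificate not required.
[R3] does not offer valet parking → Valet Operator Registration not required.
[R4] revenue $2,025,000 > $1,325,000; seating 112 ≥ 12 → High-Revenue Authorization not required.
[R5] revenue $2,025,000 > $675,000 → exempt from Commercial Certificate.
[R6] employees 31 > 14; seating 112 ≤ 196 → Commercial Certificate required.

Operating Permit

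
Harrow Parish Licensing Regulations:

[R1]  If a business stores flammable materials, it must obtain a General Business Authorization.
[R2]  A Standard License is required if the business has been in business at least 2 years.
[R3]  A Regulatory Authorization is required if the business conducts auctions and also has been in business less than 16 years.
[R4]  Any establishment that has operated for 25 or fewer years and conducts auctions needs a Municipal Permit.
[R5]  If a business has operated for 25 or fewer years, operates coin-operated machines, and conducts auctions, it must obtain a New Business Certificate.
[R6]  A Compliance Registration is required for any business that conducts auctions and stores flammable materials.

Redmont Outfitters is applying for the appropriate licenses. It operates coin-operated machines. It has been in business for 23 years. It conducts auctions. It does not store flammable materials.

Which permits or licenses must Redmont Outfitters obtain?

Municipal Permit, New Business Certificate, Standard License

[R1] does not store flammable materials → General Business Authorization not required.
[R2] years in business 23 ≥ 2 → Standard License required.
[R3] conducts auctions; years in business 23 ≥ 16 → Regulatory Authorization not required.
[R4] years in business 23 ≤ 25; conducts auctions → Municipal Permit required.
[R5] years in business 23 ≤ 25; operates coin-operated machines; conducts auctions → New Business Certificate required.
[R6] conducts auctions; does not store flammable materials → Compliance Registration not required.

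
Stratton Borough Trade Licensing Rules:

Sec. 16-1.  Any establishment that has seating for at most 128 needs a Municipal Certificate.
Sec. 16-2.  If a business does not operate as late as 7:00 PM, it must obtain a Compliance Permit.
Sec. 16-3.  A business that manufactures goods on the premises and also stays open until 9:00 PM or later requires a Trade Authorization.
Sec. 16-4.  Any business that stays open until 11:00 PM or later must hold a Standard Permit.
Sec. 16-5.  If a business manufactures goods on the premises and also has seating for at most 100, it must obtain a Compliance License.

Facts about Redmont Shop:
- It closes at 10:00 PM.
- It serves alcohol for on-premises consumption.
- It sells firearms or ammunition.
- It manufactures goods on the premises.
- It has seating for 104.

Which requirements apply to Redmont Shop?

Sec. 16-1. seating 104 ≤ 128 → Municipal Certificate required.
Sec. 16-2. closes 10:00 PM, after 7:00 PM → Compliance Permit not required.
Sec. 16-3. manufactures goods on the premises; closes 10:00 PM, after 9:00 PM → Trade Authorization required.
Sec. 16-4. closes 10:00 PM, at/before 11:00 PM → Standard Permit not required.
Sec. 16-5. manufactures goods on the premises; seating 104 > 100 → Compliance License not required.

Municipal Certificate, Trade Authorization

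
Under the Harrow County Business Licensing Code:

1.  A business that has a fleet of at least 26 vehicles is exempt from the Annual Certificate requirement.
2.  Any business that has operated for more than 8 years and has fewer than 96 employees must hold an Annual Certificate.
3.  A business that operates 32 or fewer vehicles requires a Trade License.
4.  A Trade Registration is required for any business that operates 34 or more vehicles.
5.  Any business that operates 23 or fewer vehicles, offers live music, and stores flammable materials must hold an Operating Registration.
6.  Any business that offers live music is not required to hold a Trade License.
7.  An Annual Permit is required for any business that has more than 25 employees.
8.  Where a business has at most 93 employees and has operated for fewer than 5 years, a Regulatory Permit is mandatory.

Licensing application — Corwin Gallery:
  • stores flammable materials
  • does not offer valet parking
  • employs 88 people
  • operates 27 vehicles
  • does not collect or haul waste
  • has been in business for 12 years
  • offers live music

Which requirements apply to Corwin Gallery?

1. vehicles 27 ≥ 26 → exempt from Annual Certificate.
2. years in business 12 > 8; employees 88 < 96 → Annual Certificate required.
3. vehicles 27 ≤ 32 → Trade License required.
4. vehicles 27 < 34 → Trade Registration not required.
5. vehicles 27 > 23; offers live music; stores flammable materials → Operating Registration not required.
6. offers live music → exempt from Trade License.
7. employees 88 > 25 → Annual Permit required.
8. employees 88 ≤ 93; years in business 12 ≥ 5 → Regulatory Permit not required.

Annual Permit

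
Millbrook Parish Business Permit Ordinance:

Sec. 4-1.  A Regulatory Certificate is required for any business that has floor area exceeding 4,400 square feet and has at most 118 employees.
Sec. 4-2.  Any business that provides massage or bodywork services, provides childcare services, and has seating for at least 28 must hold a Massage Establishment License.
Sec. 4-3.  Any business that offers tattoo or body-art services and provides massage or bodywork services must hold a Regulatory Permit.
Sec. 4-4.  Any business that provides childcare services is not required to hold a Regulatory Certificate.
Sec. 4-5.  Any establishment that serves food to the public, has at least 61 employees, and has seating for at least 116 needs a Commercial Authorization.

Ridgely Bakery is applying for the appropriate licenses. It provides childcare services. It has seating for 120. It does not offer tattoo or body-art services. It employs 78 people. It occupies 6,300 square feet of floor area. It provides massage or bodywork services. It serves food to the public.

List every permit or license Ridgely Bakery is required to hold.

Commercial Authorization, Massage Establishment License

Sec. 4-1. floor area 6,300 square feet > 4,400 square feet; employees 78 ≤ 118 → Regulatory Certificate required.
Sec. 4-2. provides massage or bodywork services; provides childcare services; seating 120 ≥ 28 → Massage Establishment License required.
Sec. 4-3. does not offer tattoo or body-art services; provides massage or bodywork services → Regulatory Permit not required.
Sec. 4-4. provides childcare services → exempt from Regulatory Certificate.
Sec. 4-5. serves food to the public; employees 78 ≥ 61; seating 120 ≥ 116 → Commercial Authorization required.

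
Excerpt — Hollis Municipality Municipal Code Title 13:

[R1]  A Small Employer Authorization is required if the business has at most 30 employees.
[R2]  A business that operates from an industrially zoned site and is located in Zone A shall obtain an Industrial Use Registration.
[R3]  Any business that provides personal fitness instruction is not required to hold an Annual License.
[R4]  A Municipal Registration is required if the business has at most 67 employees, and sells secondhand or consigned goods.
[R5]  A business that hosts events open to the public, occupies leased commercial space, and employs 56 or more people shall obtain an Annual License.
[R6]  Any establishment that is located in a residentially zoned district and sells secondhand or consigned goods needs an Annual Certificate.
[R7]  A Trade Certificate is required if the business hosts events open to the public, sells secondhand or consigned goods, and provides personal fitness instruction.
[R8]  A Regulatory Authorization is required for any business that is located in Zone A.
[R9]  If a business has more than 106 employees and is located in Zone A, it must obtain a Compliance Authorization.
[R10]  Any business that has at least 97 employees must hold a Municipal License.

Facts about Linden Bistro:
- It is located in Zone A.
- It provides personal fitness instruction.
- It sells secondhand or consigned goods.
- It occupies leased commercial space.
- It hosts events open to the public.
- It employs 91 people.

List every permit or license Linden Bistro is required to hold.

[R1] employees 91 > 30 → Small Employer Authorization not required.
[R2] occupies leased commercial space (not: operates from an industrially zoned site); is located in Zone A → Industrial Use Registration not required.
[R3] provides personal fitness instruction → exempt from Annual License.
[R4] employees 91 > 67; sells secondhand or consigned goods → Municipal Registration not required.
[R5] hosts events open to the public; occupies leased commercial space; employees 91 ≥ 56 → Annual License required.
[R6] is located in Zone A (not: is located in a residentially zoned district); sells secondhand or consigned goods → Annual Certificate not required.
[R7] hosts events open to the public; sells secondhand or consigned goods; provides personal fitness instruction → Trade Certificate required.
[R8] is located in Zone A → Regulatory Authorization required.
[R9] employees 91 ≤ 106; is located in Zone A → Compliance Authorization not required.
[R10] employees 91 < 97 → Municipal License not required.

Regulatory Authorization, Trade Certificate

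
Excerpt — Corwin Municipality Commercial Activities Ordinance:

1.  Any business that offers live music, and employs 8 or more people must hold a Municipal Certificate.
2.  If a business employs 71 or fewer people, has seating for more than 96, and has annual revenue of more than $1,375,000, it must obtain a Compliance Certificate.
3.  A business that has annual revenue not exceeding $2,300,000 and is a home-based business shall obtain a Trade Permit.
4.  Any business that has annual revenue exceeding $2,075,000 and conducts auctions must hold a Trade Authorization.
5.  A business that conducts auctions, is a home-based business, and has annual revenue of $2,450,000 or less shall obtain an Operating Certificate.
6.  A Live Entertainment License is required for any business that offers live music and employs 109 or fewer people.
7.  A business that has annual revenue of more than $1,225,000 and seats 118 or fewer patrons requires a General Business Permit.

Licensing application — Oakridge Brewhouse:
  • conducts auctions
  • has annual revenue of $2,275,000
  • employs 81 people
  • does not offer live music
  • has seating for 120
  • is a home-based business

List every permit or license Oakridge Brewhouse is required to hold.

1. does not offer live music; employees 81 ≥ 8 → Municipal Certificate not required.
2. employees 81 > 71; seating 120 > 96; revenue $2,275,000 > $1,375,000 → Compliance Certificate not required.
3. revenue $2,275,000 ≤ $2,300,000; is a home-based business → Trade Permit required.
4. revenue $2,275,000 > $2,075,000; conducts auctions → Trade Authorization required.
5. conducts auctions; is a home-based business; revenue $2,275,000 ≤ $2,450,000 → Operating Certificate required.
6. does not offer live music; employees 81 ≤ 109 → Live Entertainment License not required.
7. revenue $2,275,000 > $1,225,000; seating 120 > 118 → General Business Permit not required.

Operating Certificate, Trade Authorization, Trade Permit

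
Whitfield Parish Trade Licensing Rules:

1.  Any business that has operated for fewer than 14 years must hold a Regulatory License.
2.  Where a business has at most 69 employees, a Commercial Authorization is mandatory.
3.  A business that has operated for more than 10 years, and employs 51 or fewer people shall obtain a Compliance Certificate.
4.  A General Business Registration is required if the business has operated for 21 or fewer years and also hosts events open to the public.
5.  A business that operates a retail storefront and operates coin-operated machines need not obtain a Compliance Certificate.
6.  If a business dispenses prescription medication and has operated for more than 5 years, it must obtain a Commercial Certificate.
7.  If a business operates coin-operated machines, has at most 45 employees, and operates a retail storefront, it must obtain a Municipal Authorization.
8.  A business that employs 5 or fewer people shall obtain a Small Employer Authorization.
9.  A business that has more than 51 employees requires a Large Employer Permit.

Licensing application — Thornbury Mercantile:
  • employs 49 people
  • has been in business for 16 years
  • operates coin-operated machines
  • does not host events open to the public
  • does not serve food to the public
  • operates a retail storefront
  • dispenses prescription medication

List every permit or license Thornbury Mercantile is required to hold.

Commercial Authorization, Commercial Certificate

1. years in business 16 ≥ 14 → Regulatory License not required.
2. employees 49 ≤ 69 → Commercial Authorization required.
3. years in business 16 > 10; employees 49 ≤ 51 → Compliance Certificate required.
4. years in business 16 ≤ 21; does not host events open to the public → General Business Registration not required.
5. operates a retail storefront; operates coin-operated machines → exempt from Compliance Certificate.
6. dispenses prescription medication; years in business 16 > 5 → Commercial Certificate required.
7. operates coin-operated machines; employees 49 > 45; operates a retail storefront → Municipal Authorization not required.
8. employees 49 > 5 → Small Employer Authorization not required.
9. employees 49 ≤ 51 → Large Employer Permit not required.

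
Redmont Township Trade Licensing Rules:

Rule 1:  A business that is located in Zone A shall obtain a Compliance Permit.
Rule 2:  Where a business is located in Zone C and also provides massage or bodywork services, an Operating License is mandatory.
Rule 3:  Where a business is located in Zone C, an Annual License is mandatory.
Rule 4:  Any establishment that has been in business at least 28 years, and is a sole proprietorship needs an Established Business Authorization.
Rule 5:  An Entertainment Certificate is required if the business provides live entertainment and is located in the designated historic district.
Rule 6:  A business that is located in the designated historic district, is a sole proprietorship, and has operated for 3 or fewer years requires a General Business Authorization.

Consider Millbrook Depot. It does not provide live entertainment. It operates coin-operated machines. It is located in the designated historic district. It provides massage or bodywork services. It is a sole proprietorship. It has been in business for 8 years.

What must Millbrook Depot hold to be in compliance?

None

Rule 1: is located in the designated historic district (not: is located in Zone A) → Compliance Permit not required.
Rule 2: is located in the designated historic district (not: is located in Zone C); provides massage or bodywork services → Operating License not required.
Rule 3: is located in the designated historic district (not: is located in Zone C) → Annual License not required.
Rule 4: years in business 8 < 28; is a sole proprietorship → Established Business Authorization not required.
Rule 5: does not provide live entertainment; is located in the designated historic district → Entertainment Certificate not required.
Rule 6: is located in the designated historic district; is a sole proprietorship; years in business 8 > 3 → General Business Authorization not required.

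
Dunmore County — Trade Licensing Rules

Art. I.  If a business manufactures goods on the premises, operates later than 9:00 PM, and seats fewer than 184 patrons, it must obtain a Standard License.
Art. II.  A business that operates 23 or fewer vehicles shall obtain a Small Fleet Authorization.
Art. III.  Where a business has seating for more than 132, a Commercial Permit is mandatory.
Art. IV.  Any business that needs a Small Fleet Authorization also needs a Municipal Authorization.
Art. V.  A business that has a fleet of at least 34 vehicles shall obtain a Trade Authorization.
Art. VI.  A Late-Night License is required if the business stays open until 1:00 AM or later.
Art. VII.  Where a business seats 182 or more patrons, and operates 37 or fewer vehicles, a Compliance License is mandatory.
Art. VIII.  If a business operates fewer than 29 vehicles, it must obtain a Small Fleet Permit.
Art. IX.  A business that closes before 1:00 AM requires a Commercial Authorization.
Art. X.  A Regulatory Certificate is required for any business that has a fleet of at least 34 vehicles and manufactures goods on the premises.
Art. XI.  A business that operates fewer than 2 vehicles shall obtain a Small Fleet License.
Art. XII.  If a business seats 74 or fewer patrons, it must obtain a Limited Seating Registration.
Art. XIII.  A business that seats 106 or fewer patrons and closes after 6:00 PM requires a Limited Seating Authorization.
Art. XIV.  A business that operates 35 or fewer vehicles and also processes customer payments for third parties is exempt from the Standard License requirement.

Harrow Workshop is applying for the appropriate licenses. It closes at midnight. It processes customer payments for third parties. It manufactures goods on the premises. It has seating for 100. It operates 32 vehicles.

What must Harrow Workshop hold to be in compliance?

Commercial Authorization, Limited Seating Authorization

Art. I. manufactures goods on the premises; closes midnight, after 9:00 PM; seating 100 < 184 → Standard License required.
Art. II. vehicles 32 > 23 → Small Fleet Authorization not required.
Art. III. seating 100 ≤ 132 → Commercial Permit not required.
Art. IV. Small Fleet Authorization is not required → no effect.
Art. V. vehicles 32 < 34 → Trade Authorization not required.
Art. VI. closes midnight, at/before 1:00 AM → Late-Night License not required.
Art. VII. seating 100 < 182; vehicles 32 ≤ 37 → Compliance License not required.
Art. VIII. vehicles 32 ≥ 29 → Small Fleet Permit not required.
Art. IX. closes midnight, at/before 1:00 AM → Commercial Authorization required.
Art. X. vehicles 32 < 34; manufactures goods on the premises → Regulatory Certificate not required.
Art. XI. vehicles 32 ≥ 2 → Small Fleet License not required.
Art. XII. seating 100 > 74 → Limited Seating Registration not required.
Art. XIII. seating 100 ≤ 106; closes midnight, after 6:00 PM → Limited Seating Authorization required.
Art. XIV. vehicles 32 ≤ 35; processes customer payments for third parties → exempt from Standard License.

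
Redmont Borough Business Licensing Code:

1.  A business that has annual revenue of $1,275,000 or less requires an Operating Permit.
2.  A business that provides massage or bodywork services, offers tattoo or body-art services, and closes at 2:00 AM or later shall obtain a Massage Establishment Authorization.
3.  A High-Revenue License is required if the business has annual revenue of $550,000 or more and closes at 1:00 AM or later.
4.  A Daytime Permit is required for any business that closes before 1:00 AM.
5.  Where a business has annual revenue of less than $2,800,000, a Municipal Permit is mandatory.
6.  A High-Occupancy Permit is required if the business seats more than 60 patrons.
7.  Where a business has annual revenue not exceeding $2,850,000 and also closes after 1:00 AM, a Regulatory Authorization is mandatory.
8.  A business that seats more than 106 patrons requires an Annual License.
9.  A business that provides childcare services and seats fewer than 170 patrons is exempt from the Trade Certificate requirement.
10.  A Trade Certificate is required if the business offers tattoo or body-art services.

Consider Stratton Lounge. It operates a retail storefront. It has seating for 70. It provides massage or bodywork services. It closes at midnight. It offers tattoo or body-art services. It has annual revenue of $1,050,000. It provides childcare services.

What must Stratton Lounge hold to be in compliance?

Daytime Permit, High-Occupancy Permit, Municipal Permit, Operating Permit

1. revenue $1,050,000 ≤ $1,275,000 → Operating Permit required.
2. provides massage or bodywork services; offers tattoo or body-art services; closes midnight, at/before 2:00 AM → Massage Establishment Authorization not required.
3. revenue $1,050,000 ≥ $550,000; closes midnight, at/before 1:00 AM → High-Revenue License not required.
4. closes midnight, at/before 1:00 AM → Daytime Permit required.
5. revenue $1,050,000 < $2,800,000 → Municipal Permit required.
6. seating 70 > 60 → High-Occupancy Permit required.
7. revenue $1,050,000 ≤ $2,850,000; closes midnight, at/before 1:00 AM → Regulatory Authorization not required.
8. seating 70 ≤ 106 → Annual License not required.
9. provides childcare services; seating 70 < 170 → exempt from Trade Certificate.
10. offers tattoo or body-art services → Trade Certificate required.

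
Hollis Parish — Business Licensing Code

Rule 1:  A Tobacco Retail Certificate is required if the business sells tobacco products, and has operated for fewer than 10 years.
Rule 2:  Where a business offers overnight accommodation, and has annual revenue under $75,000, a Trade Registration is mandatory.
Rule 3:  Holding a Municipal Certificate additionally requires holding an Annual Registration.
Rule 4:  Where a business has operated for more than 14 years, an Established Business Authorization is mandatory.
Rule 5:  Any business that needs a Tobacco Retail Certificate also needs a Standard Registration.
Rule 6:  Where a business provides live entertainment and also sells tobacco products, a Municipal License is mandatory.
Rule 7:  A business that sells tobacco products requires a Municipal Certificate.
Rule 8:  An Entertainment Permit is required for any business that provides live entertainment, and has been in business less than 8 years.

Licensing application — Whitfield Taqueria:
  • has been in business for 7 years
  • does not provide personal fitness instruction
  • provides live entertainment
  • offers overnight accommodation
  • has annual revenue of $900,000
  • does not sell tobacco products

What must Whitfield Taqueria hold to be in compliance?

Entertainment Permit

Rule 1: does not sell tobacco products; years in business 7 < 10 → Tobacco Retail Certificate not required.
Rule 2: offers overnight accommodation; revenue $900,000 ≥ $75,000 → Trade Registration not required.
Rule 3: Municipal Certificate is not required → no effect.
Rule 4: years in business 7 ≤ 14 → Established Business Authorization not required.
Rule 5: Tobacco Retail Certificate is not required → no effect.
Rule 6: provides live entertainment; does not sell tobacco products → Municipal License not required.
Rule 7: does not sell tobacco products → Municipal Certificate not required.
Rule 8: provides live entertainment; years in business 7 < 8 → Entertainment Permit required.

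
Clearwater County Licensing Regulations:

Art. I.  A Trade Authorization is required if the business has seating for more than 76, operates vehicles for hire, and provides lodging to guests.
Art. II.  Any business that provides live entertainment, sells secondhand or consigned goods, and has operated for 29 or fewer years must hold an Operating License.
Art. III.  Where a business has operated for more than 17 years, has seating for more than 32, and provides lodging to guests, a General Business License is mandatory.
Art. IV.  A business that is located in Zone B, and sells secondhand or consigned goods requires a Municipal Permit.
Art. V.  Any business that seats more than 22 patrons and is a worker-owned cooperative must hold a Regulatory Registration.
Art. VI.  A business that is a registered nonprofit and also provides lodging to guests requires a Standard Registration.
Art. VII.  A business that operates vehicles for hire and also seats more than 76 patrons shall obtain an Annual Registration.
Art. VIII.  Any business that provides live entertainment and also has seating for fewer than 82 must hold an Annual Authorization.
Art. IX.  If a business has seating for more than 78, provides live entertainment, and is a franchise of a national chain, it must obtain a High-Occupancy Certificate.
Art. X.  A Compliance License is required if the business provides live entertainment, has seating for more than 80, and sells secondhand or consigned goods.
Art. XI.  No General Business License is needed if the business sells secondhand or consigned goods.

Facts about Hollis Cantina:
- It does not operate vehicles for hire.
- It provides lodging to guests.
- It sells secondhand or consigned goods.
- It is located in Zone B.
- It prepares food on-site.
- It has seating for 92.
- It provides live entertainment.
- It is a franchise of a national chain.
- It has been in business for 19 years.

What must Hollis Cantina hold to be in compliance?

Compliance License, High-Occupancy Certificate, Municipal Permit, Operating License

Art. I. seating 92 > 76; does not operate vehicles for hire; provides lodging to guests → Trade Authorization not required.
Art. II. provides live entertainment; sells secondhand or consigned goods; years in business 19 ≤ 29 → Operating License required.
Art. III. years in business 19 > 17; seating 92 > 32; provides lodging to guests → General Business License required.
Art. IV. is located in Zone B; sells secondhand or consigned goods → Municipal Permit required.
Art. V. seating 92 > 22; is a franchise of a national chain (not: is a worker-owned cooperative) → Regulatory Registration not required.
Art. VI. is a franchise of a national chain (not: is a registered nonprofit); provides lodging to guests → Standard Registration not required.
Art. VII. does not operate vehicles for hire; seating 92 > 76 → Annual Registration not required.
Art. VIII. provides live entertainment; seating 92 ≥ 82 → Annual Authorization not required.
Art. IX. seating 92 > 78; provides live entertainment; is a franchise of a national chain → High-Occupancy Certificate required.
Art. X. provides live entertainment; seating 92 > 80; sells secondhand or consigned goods → Compliance License required.
Art. XI. sells secondhand or consigned goods → exempt from General Business License.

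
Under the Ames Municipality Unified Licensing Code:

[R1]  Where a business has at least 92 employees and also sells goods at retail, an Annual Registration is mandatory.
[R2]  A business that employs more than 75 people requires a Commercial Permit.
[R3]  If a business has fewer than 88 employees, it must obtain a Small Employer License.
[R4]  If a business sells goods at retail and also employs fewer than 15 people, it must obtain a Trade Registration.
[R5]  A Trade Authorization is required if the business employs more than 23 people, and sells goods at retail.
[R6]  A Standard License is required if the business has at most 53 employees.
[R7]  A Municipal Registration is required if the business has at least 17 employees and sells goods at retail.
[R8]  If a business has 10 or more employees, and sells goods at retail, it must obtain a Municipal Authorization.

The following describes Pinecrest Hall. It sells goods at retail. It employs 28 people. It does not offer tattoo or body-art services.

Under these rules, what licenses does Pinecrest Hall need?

[R1] employees 28 < 92; sells goods at retail → Annual Registration not required.
[R2] employees 28 ≤ 75 → Commercial Permit not required.
[R3] employees 28 < 88 → Small Employer License required.
[R4] sells goods at retail; employees 28 ≥ 15 → Trade Registration not required.
[R5] employees 28 > 23; sells goods at retail → Trade Authorization required.
[R6] employees 28 ≤ 53 → Standard License required.
[R7] employees 28 ≥ 17; sells goods at retail → Municipal Registration required.
[R8] employees 28 ≥ 10; sells goods at retail → Municipal Authorization required.

Municipal Authorization, Municipal Registration, Small Employer License, Standard License, Trade Authorization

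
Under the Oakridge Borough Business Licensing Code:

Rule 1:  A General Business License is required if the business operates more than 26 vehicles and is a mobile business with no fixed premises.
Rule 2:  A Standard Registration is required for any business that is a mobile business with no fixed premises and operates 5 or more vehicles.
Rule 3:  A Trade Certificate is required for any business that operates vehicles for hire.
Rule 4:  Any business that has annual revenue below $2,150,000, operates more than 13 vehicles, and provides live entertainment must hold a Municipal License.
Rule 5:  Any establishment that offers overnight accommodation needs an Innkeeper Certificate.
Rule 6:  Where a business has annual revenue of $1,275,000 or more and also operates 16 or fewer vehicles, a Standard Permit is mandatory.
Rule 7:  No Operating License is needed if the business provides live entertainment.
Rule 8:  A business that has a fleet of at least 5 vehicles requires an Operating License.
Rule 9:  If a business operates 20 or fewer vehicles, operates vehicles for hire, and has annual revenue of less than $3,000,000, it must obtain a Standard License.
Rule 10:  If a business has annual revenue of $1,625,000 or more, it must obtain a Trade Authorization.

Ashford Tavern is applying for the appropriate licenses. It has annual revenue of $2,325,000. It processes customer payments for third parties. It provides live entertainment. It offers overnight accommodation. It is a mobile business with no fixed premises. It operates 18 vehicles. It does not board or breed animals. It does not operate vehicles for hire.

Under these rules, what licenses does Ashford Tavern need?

Innkeeper Certificate, Standard Registration, Trade Authorization

Rule 1: vehicles 18 ≤ 26; is a mobile business with no fixed premises → General Business License not required.
Rule 2: is a mobile business with no fixed premises; vehicles 18 ≥ 5 → Standard Registration required.
Rule 3: does not operate vehicles for hire → Trade Certificate not required.
Rule 4: revenue $2,325,000 ≥ $2,150,000; vehicles 18 > 13; provides live entertainment → Municipal License not required.
Rule 5: offers overnight accommodation → Innkeeper Certificate required.
Rule 6: revenue $2,325,000 ≥ $1,275,000; vehicles 18 > 16 → Standard Permit not required.
Rule 7: provides live entertainment → exempt from Operating License.
Rule 8: vehicles 18 ≥ 5 → Operating License required.
Rule 9: vehicles 18 ≤ 20; does not operate vehicles for hire; revenue $2,325,000 < $3,000,000 → Standard License not required.
Rule 10: revenue $2,325,000 ≥ $1,625,000 → Trade Authorization required.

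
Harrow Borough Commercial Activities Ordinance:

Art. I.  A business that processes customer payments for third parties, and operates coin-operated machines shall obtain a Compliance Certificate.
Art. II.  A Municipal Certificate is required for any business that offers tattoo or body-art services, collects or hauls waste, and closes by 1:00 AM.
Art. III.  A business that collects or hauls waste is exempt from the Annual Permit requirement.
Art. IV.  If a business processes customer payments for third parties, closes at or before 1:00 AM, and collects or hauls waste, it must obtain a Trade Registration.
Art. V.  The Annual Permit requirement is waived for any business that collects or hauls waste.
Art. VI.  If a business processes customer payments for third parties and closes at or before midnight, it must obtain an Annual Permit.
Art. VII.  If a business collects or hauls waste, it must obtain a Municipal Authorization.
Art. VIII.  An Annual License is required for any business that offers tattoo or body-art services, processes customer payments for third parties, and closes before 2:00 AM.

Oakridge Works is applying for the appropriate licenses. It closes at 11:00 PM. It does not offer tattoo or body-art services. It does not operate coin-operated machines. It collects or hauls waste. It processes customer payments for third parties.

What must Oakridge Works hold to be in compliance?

Art. I. processes customer payments for third parties; does not operate coin-operated machines → Compliance Certificate not required.
Art. II. does not offer tattoo or body-art services; collects or hauls waste; closes 11:00 PM, at/before 1:00 AM → Municipal Certificate not required.
Art. III. collects or hauls waste → exempt from Annual Permit.
Art. IV. processes customer payments for third parties; closes 11:00 PM, at/before 1:00 AM; collects or hauls waste → Trade Registration required.
Art. V. collects or hauls waste → exempt from Annual Permit.
Art. VI. processes customer payments for third parties; closes 11:00 PM, at/before midnight → Annual Permit required.
Art. VII. collects or hauls waste → Municipal Authorization required.
Art. VIII. does not offer tattoo or body-art services; processes customer payments for third parties; closes 11:00 PM, at/before 2:00 AM → Annual License not required.

Municipal Authorization, Trade Registration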